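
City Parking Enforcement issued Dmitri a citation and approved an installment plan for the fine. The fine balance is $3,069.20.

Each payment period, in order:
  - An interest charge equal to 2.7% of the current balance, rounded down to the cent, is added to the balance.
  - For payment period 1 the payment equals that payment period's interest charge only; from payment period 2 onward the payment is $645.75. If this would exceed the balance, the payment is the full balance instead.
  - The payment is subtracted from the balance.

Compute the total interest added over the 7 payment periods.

$343.71

Payment period 1: opening $3,069.20; interest $82.86 → $3,152.06; payment $82.86; balance $3,069.20
Payment period 2: opening $3,069.20; interest $82.86 → $3,152.06; payment $645.75; balance $2,506.31
Payment period 3: opening $2,506.31; interest $67.67 → $2,573.98; payment $645.75; balance $1,928.23
Payment period 4: opening $1,928.23; interest $52.06 → $1,980.29; payment $645.75; balance $1,334.54
Payment period 5: opening $1,334.54; interest $36.03 → $1,370.57; payment $645.75; balance $724.82
Payment period 6: opening $724.82; interest $19.57 → $744.39; payment $645.75; balance $98.64
Payment period 7: opening $98.64; interest $2.66 → $101.30; payment $101.30; balance $0.00
Total interest: $82.86 + $82.86 + $67.67 + $52.06 + $36.03 + $19.57 + $2.66 = $343.71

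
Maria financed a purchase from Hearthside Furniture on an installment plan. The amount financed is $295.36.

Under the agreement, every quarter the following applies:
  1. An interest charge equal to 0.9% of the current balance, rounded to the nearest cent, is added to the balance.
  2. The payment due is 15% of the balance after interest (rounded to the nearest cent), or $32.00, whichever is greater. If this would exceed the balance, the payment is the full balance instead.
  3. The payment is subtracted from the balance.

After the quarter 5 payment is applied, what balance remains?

# | Opening | Interest | Payment | End bal
1 | $295.36 | $2.66 | $44.70 | $253.32
2 | $253.32 | $2.28 | $38.34 | $217.26
3 | $217.26 | $1.96 | $32.88 | $186.34
4 | $186.34 | $1.68 | $32.00 | $156.02
5 | $156.02 | $1.40 | $32.00 | $125.42

$125.42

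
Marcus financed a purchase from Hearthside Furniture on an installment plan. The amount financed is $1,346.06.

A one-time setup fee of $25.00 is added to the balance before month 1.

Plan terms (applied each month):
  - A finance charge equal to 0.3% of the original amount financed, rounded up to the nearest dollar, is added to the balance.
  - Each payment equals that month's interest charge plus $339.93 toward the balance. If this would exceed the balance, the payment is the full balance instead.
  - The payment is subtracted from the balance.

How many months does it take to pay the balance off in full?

# | Opening | Interest | Payment | End bal
1 | $1,371.06 | $5.00 | $344.93 | $1,031.13
2 | $1,031.13 | $5.00 | $344.93 | $691.20
3 | $691.20 | $5.00 | $344.93 | $351.27
4 | $351.27 | $5.00 | $344.93 | $11.34
5 | $11.34 | $5.00 | $16.34 | $0.00
Balance reaches $0.00 in month 5.

5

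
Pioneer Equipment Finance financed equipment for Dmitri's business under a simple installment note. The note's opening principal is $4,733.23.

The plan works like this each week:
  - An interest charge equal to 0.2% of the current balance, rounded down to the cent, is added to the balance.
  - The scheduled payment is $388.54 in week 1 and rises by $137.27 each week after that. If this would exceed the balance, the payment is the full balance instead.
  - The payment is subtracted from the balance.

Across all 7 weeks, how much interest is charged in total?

$40.62

Week 1: opening $4,733.23; interest $9.46 → $4,742.69; payment $388.54; balance $4,354.15
Week 2: opening $4,354.15; interest $8.70 → $4,362.85; payment $525.81; balance $3,837.04
Week 3: opening $3,837.04; interest $7.67 → $3,844.71; payment $663.08; balance $3,181.63
Week 4: opening $3,181.63; interest $6.36 → $3,187.99; payment $800.35; balance $2,387.64
Week 5: opening $2,387.64; interest $4.77 → $2,392.41; payment $937.62; balance $1,454.79
Week 6: opening $1,454.79; interest $2.90 → $1,457.69; payment $1,074.89; balance $382.80
Week 7: opening $382.80; interest $0.76 → $383.56; payment $383.56; balance $0.00
Total interest: $9.46 + $8.70 + $7.67 + $6.36 + $4.77 + $2.90 + $0.76 = $40.62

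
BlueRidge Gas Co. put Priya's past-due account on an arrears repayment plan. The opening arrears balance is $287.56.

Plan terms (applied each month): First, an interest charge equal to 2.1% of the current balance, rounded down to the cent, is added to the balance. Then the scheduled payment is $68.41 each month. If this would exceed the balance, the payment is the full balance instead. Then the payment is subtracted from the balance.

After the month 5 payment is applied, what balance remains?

Month 1: opening $287.56; interest $6.03 → $293.59; payment $68.41; balance $225.18
Month 2: opening $225.18; interest $4.72 → $229.90; payment $68.41; balance $161.49
Month 3: opening $161.49; interest $3.39 → $164.88; payment $68.41; balance $96.47
Month 4: opening $96.47; interest $2.02 → $98.49; payment $68.41; balance $30.08
Month 5: opening $30.08; interest $0.63 → $30.71; payment $30.71; balance $0.00

$0.00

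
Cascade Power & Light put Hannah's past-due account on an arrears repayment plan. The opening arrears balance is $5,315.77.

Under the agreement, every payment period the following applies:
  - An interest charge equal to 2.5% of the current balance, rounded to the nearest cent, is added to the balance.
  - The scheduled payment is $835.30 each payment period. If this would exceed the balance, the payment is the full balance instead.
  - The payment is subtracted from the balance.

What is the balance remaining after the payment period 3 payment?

Payment period 1: $5,315.77 +$132.89 interest = $5,448.66; pay $835.30 → $4,613.36
Payment period 2: $4,613.36 +$115.33 interest = $4,728.69; pay $835.30 → $3,893.39
Payment period 3: $3,893.39 +$97.33 interest = $3,990.72; pay $835.30 → $3,155.42

$3,155.42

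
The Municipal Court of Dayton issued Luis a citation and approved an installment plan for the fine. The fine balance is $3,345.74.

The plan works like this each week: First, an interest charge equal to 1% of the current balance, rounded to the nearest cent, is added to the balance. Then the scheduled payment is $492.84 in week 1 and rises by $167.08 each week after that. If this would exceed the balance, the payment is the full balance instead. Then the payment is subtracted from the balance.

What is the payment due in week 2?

Week 1: $3,345.74 +$33.46 interest = $3,379.20; pay $492.84 → $2,886.36
Week 2: $2,886.36 +$28.86 interest = $2,915.22; pay $659.92 → $2,255.30

$659.92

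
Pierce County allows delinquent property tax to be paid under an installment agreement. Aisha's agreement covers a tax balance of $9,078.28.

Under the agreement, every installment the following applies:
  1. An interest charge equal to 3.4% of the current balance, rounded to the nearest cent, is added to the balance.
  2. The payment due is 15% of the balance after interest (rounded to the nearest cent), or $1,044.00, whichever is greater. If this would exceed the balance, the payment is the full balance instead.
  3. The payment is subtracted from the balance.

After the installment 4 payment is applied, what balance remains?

$5,328.98

Installment 1: $9,078.28 +$308.66 interest = $9,386.94; pay $1,408.04 → $7,978.90
Installment 2: $7,978.90 +$271.28 interest = $8,250.18; pay $1,237.53 → $7,012.65
Installment 3: $7,012.65 +$238.43 interest = $7,251.08; pay $1,087.66 → $6,163.42
Installment 4: $6,163.42 +$209.56 interest = $6,372.98; pay $1,044.00 → $5,328.98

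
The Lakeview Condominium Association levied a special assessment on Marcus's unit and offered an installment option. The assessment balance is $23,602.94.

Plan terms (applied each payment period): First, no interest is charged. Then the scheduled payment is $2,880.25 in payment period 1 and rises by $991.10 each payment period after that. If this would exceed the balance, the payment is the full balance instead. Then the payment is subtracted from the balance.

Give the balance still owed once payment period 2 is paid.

# | Opening | Payment | End bal
1 | $23,602.94 | $2,880.25 | $20,722.69
2 | $20,722.69 | $3,871.35 | $16,851.34

$16,851.34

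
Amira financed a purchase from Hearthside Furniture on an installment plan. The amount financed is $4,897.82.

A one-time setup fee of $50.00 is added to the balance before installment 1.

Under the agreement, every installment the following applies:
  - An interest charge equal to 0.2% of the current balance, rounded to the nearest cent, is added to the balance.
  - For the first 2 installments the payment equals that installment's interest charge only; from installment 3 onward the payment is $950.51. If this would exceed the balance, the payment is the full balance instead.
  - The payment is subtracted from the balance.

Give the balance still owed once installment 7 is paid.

Installment 1: opening $4,947.82; interest $9.90 → $4,957.72; payment $9.90; balance $4,947.82
Installment 2: opening $4,947.82; interest $9.90 → $4,957.72; payment $9.90; balance $4,947.82
Installment 3: opening $4,947.82; interest $9.90 → $4,957.72; payment $950.51; balance $4,007.21
Installment 4: opening $4,007.21; interest $8.01 → $4,015.22; payment $950.51; balance $3,064.71
Installment 5: opening $3,064.71; interest $6.13 → $3,070.84; payment $950.51; balance $2,120.33
Installment 6: opening $2,120.33; interest $4.24 → $2,124.57; payment $950.51; balance $1,174.06
Installment 7: opening $1,174.06; interest $2.35 → $1,176.41; payment $950.51; balance $225.90

$225.90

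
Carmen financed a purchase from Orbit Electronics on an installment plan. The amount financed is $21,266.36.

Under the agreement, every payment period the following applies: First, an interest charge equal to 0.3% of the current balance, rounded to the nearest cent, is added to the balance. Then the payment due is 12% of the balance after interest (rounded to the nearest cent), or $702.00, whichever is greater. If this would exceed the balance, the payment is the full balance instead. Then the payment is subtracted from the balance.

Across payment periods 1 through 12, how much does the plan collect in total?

Payment period 1: opening $21,266.36; interest $63.80 → $21,330.16; payment $2,559.62; balance $18,770.54
Payment period 2: opening $18,770.54; interest $56.31 → $18,826.85; payment $2,259.22; balance $16,567.63
Payment period 3: opening $16,567.63; interest $49.70 → $16,617.33; payment $1,994.08; balance $14,623.25
Payment period 4: opening $14,623.25; interest $43.87 → $14,667.12; payment $1,760.05; balance $12,907.07
Payment period 5: opening $12,907.07; interest $38.72 → $12,945.79; payment $1,553.49; balance $11,392.30
Payment period 6: opening $11,392.30; interest $34.18 → $11,426.48; payment $1,371.18; balance $10,055.30
Payment period 7: opening $10,055.30; interest $30.17 → $10,085.47; payment $1,210.26; balance $8,875.21
Payment period 8: opening $8,875.21; interest $26.63 → $8,901.84; payment $1,068.22; balance $7,833.62
Payment period 9: opening $7,833.62; interest $23.50 → $7,857.12; payment $942.85; balance $6,914.27
Payment period 10: opening $6,914.27; interest $20.74 → $6,935.01; payment $832.20; balance $6,102.81
Payment period 11: opening $6,102.81; interest $18.31 → $6,121.12; payment $734.53; balance $5,386.59
Payment period 12: opening $5,386.59; interest $16.16 → $5,402.75; payment $702.00; balance $4,700.75
Total paid: $16,987.70

$16,987.70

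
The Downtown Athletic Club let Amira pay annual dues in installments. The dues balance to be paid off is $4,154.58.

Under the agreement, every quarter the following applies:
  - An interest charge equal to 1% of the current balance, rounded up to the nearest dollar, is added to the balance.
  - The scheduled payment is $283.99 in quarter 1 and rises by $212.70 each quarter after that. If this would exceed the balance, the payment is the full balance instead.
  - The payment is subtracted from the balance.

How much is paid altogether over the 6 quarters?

Quarter 1: opening $4,154.58; interest $42.00 → $4,196.58; payment $283.99; balance $3,912.59
Quarter 2: opening $3,912.59; interest $40.00 → $3,952.59; payment $496.69; balance $3,455.90
Quarter 3: opening $3,455.90; interest $35.00 → $3,490.90; payment $709.39; balance $2,781.51
Quarter 4: opening $2,781.51; interest $28.00 → $2,809.51; payment $922.09; balance $1,887.42
Quarter 5: opening $1,887.42; interest $19.00 → $1,906.42; payment $1,134.79; balance $771.63
Quarter 6: opening $771.63; interest $8.00 → $779.63; payment $779.63; balance $0.00
Total paid: $4,326.58

$4,326.58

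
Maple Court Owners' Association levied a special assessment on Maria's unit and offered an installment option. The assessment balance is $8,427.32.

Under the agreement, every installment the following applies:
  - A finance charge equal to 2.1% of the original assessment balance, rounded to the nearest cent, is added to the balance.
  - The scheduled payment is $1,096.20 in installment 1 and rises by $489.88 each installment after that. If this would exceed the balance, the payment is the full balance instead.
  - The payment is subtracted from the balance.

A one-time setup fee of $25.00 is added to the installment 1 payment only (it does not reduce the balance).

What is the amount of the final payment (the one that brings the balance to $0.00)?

# | Opening | Interest | Payment | Fee | End bal
1 | $8,427.32 | $176.97 | $1,096.20 | $25.00 | $7,508.09
2 | $7,508.09 | $176.97 | $1,586.08 | — | $6,098.98
3 | $6,098.98 | $176.97 | $2,075.96 | — | $4,199.99
4 | $4,199.99 | $176.97 | $2,565.84 | — | $1,811.12
5 | $1,811.12 | $176.97 | $1,988.09 | — | $0.00

$1,988.09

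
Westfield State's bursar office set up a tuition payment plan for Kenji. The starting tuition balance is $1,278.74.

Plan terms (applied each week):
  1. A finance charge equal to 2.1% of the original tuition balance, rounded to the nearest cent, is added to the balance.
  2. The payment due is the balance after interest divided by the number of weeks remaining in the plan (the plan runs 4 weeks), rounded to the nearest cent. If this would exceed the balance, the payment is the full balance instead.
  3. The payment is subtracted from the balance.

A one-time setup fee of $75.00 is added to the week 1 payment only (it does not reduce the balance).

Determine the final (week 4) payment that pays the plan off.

Week 1: opening $1,278.74; interest $26.85 → $1,305.59; payment $326.40 (+ $75.00 fee); balance $979.19
Week 2: opening $979.19; interest $26.85 → $1,006.04; payment $335.35; balance $670.69
Week 3: opening $670.69; interest $26.85 → $697.54; payment $348.77; balance $348.77
Week 4: opening $348.77; interest $26.85 → $375.62; payment $375.62; balance $0.00

$375.62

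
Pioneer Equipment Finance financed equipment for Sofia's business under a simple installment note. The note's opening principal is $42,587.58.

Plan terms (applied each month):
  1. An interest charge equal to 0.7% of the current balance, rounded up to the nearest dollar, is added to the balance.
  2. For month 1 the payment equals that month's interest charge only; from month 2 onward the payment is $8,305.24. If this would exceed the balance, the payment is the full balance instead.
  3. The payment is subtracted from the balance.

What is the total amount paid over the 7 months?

Month 1: opening $42,587.58; interest $299.00 → $42,886.58; payment $299.00; balance $42,587.58
Month 2: opening $42,587.58; interest $299.00 → $42,886.58; payment $8,305.24; balance $34,581.34
Month 3: opening $34,581.34; interest $243.00 → $34,824.34; payment $8,305.24; balance $26,519.10
Month 4: opening $26,519.10; interest $186.00 → $26,705.10; payment $8,305.24; balance $18,399.86
Month 5: opening $18,399.86; interest $129.00 → $18,528.86; payment $8,305.24; balance $10,223.62
Month 6: opening $10,223.62; interest $72.00 → $10,295.62; payment $8,305.24; balance $1,990.38
Month 7: opening $1,990.38; interest $14.00 → $2,004.38; payment $2,004.38; balance $0.00
Total paid: $43,829.58

$43,829.58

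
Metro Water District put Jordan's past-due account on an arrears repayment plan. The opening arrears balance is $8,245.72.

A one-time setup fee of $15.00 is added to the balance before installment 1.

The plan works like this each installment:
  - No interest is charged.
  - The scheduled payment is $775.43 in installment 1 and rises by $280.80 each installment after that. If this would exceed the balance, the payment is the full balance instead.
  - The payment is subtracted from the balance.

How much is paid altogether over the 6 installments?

Installment 1: opening $8,260.72; payment $775.43; balance $7,485.29
Installment 2: opening $7,485.29; payment $1,056.23; balance $6,429.06
Installment 3: opening $6,429.06; payment $1,337.03; balance $5,092.03
Installment 4: opening $5,092.03; payment $1,617.83; balance $3,474.20
Installment 5: opening $3,474.20; payment $1,898.63; balance $1,575.57
Installment 6: opening $1,575.57; payment $1,575.57; balance $0.00
Total paid: $8,260.72

$8,260.72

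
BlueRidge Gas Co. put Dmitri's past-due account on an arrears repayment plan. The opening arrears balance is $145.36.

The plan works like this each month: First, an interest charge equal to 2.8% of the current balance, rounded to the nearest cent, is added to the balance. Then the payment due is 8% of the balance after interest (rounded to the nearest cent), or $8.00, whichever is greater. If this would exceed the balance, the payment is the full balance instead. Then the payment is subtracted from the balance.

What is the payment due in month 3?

Month 1: opening $145.36; interest $4.07 → $149.43; payment $11.95; balance $137.48
Month 2: opening $137.48; interest $3.85 → $141.33; payment $11.31; balance $130.02
Month 3: opening $130.02; interest $3.64 → $133.66; payment $10.69; balance $122.97

$10.69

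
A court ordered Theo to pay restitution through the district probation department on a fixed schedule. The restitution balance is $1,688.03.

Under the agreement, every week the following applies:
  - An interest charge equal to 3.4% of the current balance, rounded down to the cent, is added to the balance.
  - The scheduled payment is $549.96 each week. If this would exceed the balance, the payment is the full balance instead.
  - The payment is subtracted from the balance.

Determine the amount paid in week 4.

Week 1: $1,688.03 +$57.39 interest = $1,745.42; pay $549.96 → $1,195.46
Week 2: $1,195.46 +$40.64 interest = $1,236.10; pay $549.96 → $686.14
Week 3: $686.14 +$23.32 interest = $709.46; pay $549.96 → $159.50
Week 4: $159.50 +$5.42 interest = $164.92; pay $164.92 → $0.00

$164.92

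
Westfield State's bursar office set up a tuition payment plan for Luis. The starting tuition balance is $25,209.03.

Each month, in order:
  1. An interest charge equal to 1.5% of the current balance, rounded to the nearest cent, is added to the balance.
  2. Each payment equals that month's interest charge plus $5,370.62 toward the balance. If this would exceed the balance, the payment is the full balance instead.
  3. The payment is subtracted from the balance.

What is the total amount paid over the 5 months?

$26,294.13

Month 1: opening $25,209.03; interest $378.14 → $25,587.17; payment $5,748.76; balance $19,838.41
Month 2: opening $19,838.41; interest $297.58 → $20,135.99; payment $5,668.20; balance $14,467.79
Month 3: opening $14,467.79; interest $217.02 → $14,684.81; payment $5,587.64; balance $9,097.17
Month 4: opening $9,097.17; interest $136.46 → $9,233.63; payment $5,507.08; balance $3,726.55
Month 5: opening $3,726.55; interest $55.90 → $3,782.45; payment $3,782.45; balance $0.00
Total paid: $26,294.13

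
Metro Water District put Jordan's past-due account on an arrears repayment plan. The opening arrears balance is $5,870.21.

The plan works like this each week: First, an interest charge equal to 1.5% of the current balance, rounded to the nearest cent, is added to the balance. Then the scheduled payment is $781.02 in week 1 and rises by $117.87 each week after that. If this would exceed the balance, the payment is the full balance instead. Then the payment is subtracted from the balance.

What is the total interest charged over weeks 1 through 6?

$333.49

# | Opening | Interest | Payment | End bal
1 | $5,870.21 | $88.05 | $781.02 | $5,177.24
2 | $5,177.24 | $77.66 | $898.89 | $4,356.01
3 | $4,356.01 | $65.34 | $1,016.76 | $3,404.59
4 | $3,404.59 | $51.07 | $1,134.63 | $2,321.03
5 | $2,321.03 | $34.82 | $1,252.50 | $1,103.35
6 | $1,103.35 | $16.55 | $1,119.90 | $0.00
Total interest: $88.05 + $77.66 + $65.34 + $51.07 + $34.82 + $16.55 = $333.49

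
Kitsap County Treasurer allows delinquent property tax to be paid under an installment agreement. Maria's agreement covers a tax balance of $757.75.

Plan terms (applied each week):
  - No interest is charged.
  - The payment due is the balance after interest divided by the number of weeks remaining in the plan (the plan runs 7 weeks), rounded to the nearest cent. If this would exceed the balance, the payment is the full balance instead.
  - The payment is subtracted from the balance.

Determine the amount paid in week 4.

Week 1: $757.75 − $108.25 → $649.50
Week 2: $649.50 − $108.25 → $541.25
Week 3: $541.25 − $108.25 → $433.00
Week 4: $433.00 − $108.25 → $324.75

$108.25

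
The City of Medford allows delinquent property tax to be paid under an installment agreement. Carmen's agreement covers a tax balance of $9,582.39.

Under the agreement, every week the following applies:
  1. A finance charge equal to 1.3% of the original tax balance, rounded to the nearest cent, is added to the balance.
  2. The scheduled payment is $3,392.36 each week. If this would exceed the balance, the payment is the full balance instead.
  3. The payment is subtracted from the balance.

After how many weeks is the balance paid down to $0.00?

3

Week 1: opening $9,582.39; interest $124.57 → $9,706.96; payment $3,392.36; balance $6,314.60
Week 2: opening $6,314.60; interest $124.57 → $6,439.17; payment $3,392.36; balance $3,046.81
Week 3: opening $3,046.81; interest $124.57 → $3,171.38; payment $3,171.38; balance $0.00
Balance reaches $0.00 in week 3.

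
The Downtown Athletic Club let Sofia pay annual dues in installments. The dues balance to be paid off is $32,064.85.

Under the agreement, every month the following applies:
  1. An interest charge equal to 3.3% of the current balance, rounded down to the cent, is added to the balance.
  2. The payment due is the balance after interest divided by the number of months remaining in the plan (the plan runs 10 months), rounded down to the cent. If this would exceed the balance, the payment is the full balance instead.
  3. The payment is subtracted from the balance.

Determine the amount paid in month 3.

$3,534.51

Month 1: $32,064.85 +$1,058.14 interest = $33,122.99; pay $3,312.29 → $29,810.70
Month 2: $29,810.70 +$983.75 interest = $30,794.45; pay $3,421.60 → $27,372.85
Month 3: $27,372.85 +$903.30 interest = $28,276.15; pay $3,534.51 → $24,741.64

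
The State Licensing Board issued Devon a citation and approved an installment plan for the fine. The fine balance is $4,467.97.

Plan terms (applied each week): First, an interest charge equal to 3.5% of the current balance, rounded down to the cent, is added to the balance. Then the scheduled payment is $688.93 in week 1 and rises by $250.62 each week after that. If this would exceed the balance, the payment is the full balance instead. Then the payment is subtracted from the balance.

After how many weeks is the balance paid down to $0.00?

5

Week 1: opening $4,467.97; interest $156.37 → $4,624.34; payment $688.93; balance $3,935.41
Week 2: opening $3,935.41; interest $137.73 → $4,073.14; payment $939.55; balance $3,133.59
Week 3: opening $3,133.59; interest $109.67 → $3,243.26; payment $1,190.17; balance $2,053.09
Week 4: opening $2,053.09; interest $71.85 → $2,124.94; payment $1,440.79; balance $684.15
Week 5: opening $684.15; interest $23.94 → $708.09; payment $708.09; balance $0.00
Balance reaches $0.00 in week 5.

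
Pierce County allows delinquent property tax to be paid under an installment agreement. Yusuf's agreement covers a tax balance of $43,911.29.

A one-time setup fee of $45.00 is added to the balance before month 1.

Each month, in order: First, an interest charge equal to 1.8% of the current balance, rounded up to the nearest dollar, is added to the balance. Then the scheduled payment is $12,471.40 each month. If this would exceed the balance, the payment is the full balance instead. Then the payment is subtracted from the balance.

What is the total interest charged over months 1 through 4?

Month 1: opening $43,956.29; interest $792.00 → $44,748.29; payment $12,471.40; balance $32,276.89
Month 2: opening $32,276.89; interest $581.00 → $32,857.89; payment $12,471.40; balance $20,386.49
Month 3: opening $20,386.49; interest $367.00 → $20,753.49; payment $12,471.40; balance $8,282.09
Month 4: opening $8,282.09; interest $150.00 → $8,432.09; payment $8,432.09; balance $0.00
Total interest: $792.00 + $581.00 + $367.00 + $150.00 = $1,890.00

$1,890.00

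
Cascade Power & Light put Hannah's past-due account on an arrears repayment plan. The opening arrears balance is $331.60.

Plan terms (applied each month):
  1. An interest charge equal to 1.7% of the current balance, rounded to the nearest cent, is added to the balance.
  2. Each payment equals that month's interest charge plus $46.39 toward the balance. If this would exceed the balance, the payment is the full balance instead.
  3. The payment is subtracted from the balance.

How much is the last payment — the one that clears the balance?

Month 1: $331.60 +$5.64 interest = $337.24; pay $52.03 → $285.21
Month 2: $285.21 +$4.85 interest = $290.06; pay $51.24 → $238.82
Month 3: $238.82 +$4.06 interest = $242.88; pay $50.45 → $192.43
Month 4: $192.43 +$3.27 interest = $195.70; pay $49.66 → $146.04
Month 5: $146.04 +$2.48 interest = $148.52; pay $48.87 → $99.65
Month 6: $99.65 +$1.69 interest = $101.34; pay $48.08 → $53.26
Month 7: $53.26 +$0.91 interest = $54.17; pay $47.30 → $6.87
Month 8: $6.87 +$0.12 interest = $6.99; pay $6.99 → $0.00

$6.99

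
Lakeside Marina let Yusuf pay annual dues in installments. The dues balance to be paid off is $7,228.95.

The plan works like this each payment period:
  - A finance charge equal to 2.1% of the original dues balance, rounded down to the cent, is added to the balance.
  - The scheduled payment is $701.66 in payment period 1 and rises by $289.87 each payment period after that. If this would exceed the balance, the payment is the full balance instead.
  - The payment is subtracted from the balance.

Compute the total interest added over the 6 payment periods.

$910.80

# | Opening | Interest | Payment | End bal
1 | $7,228.95 | $151.80 | $701.66 | $6,679.09
2 | $6,679.09 | $151.80 | $991.53 | $5,839.36
3 | $5,839.36 | $151.80 | $1,281.40 | $4,709.76
4 | $4,709.76 | $151.80 | $1,571.27 | $3,290.29
5 | $3,290.29 | $151.80 | $1,861.14 | $1,580.95
6 | $1,580.95 | $151.80 | $1,732.75 | $0.00
Total interest: $151.80 + $151.80 + $151.80 + $151.80 + $151.80 + $151.80 = $910.80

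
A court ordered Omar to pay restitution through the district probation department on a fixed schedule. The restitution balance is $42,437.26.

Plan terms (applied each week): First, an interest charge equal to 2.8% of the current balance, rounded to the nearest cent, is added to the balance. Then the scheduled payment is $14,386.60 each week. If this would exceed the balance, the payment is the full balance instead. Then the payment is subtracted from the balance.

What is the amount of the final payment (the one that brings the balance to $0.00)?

Week 1: opening $42,437.26; interest $1,188.24 → $43,625.50; payment $14,386.60; balance $29,238.90
Week 2: opening $29,238.90; interest $818.69 → $30,057.59; payment $14,386.60; balance $15,670.99
Week 3: opening $15,670.99; interest $438.79 → $16,109.78; payment $14,386.60; balance $1,723.18
Week 4: opening $1,723.18; interest $48.25 → $1,771.43; payment $1,771.43; balance $0.00

$1,771.43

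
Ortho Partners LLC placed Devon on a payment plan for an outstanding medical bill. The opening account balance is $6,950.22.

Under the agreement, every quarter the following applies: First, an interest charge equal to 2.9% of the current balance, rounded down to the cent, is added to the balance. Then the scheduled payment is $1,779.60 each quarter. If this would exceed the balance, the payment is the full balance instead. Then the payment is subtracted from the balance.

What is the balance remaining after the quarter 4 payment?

Quarter 1: opening $6,950.22; interest $201.55 → $7,151.77; payment $1,779.60; balance $5,372.17
Quarter 2: opening $5,372.17; interest $155.79 → $5,527.96; payment $1,779.60; balance $3,748.36
Quarter 3: opening $3,748.36; interest $108.70 → $3,857.06; payment $1,779.60; balance $2,077.46
Quarter 4: opening $2,077.46; interest $60.24 → $2,137.70; payment $1,779.60; balance $358.10

$358.10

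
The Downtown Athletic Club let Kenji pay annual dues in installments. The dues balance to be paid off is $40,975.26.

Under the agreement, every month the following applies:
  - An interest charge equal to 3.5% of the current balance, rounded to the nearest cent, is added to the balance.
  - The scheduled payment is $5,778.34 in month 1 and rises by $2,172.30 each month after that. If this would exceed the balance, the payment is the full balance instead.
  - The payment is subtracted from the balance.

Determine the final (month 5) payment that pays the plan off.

Month 1: $40,975.26 +$1,434.13 interest = $42,409.39; pay $5,778.34 → $36,631.05
Month 2: $36,631.05 +$1,282.09 interest = $37,913.14; pay $7,950.64 → $29,962.50
Month 3: $29,962.50 +$1,048.69 interest = $31,011.19; pay $10,122.94 → $20,888.25
Month 4: $20,888.25 +$731.09 interest = $21,619.34; pay $12,295.24 → $9,324.10
Month 5: $9,324.10 +$326.34 interest = $9,650.44; pay $9,650.44 → $0.00

$9,650.44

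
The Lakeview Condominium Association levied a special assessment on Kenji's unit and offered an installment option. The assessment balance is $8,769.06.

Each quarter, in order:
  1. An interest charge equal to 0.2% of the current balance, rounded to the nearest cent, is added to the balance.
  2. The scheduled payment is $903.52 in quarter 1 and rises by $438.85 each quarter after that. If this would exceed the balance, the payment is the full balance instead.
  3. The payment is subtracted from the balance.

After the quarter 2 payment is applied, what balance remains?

# | Opening | Interest | Payment | End bal
1 | $8,769.06 | $17.54 | $903.52 | $7,883.08
2 | $7,883.08 | $15.77 | $1,342.37 | $6,556.48

$6,556.48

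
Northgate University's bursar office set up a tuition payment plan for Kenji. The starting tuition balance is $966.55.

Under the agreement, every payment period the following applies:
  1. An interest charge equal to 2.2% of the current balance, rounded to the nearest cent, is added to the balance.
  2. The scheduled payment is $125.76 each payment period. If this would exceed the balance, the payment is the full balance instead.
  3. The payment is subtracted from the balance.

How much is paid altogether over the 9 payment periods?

$1,070.77

Payment period 1: $966.55 +$21.26 interest = $987.81; pay $125.76 → $862.05
Payment period 2: $862.05 +$18.97 interest = $881.02; pay $125.76 → $755.26
Payment period 3: $755.26 +$16.62 interest = $771.88; pay $125.76 → $646.12
Payment period 4: $646.12 +$14.21 interest = $660.33; pay $125.76 → $534.57
Payment period 5: $534.57 +$11.76 interest = $546.33; pay $125.76 → $420.57
Payment period 6: $420.57 +$9.25 interest = $429.82; pay $125.76 → $304.06
Payment period 7: $304.06 +$6.69 interest = $310.75; pay $125.76 → $184.99
Payment period 8: $184.99 +$4.07 interest = $189.06; pay $125.76 → $63.30
Payment period 9: $63.30 +$1.39 interest = $64.69; pay $64.69 → $0.00
Total paid: $1,070.77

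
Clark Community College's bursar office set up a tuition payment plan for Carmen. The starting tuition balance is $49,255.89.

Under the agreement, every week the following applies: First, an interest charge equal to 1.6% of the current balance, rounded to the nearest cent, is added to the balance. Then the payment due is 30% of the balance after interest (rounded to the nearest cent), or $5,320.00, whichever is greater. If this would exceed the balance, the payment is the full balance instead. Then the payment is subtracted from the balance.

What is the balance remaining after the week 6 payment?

$2,282.94

Week 1: $49,255.89 +$788.09 interest = $50,043.98; pay $15,013.19 → $35,030.79
Week 2: $35,030.79 +$560.49 interest = $35,591.28; pay $10,677.38 → $24,913.90
Week 3: $24,913.90 +$398.62 interest = $25,312.52; pay $7,593.76 → $17,718.76
Week 4: $17,718.76 +$283.50 interest = $18,002.26; pay $5,400.68 → $12,601.58
Week 5: $12,601.58 +$201.63 interest = $12,803.21; pay $5,320.00 → $7,483.21
Week 6: $7,483.21 +$119.73 interest = $7,602.94; pay $5,320.00 → $2,282.94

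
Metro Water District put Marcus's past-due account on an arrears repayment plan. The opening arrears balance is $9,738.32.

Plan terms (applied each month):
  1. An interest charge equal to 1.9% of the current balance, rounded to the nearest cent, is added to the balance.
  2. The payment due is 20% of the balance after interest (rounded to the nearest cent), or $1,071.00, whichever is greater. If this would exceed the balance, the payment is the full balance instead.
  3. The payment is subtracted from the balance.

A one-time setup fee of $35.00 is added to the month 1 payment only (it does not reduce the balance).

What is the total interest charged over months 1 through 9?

$776.06

# | Opening | Interest | Payment | Fee | End bal
1 | $9,738.32 | $185.03 | $1,984.67 | $35.00 | $7,938.68
2 | $7,938.68 | $150.83 | $1,617.90 | — | $6,471.61
3 | $6,471.61 | $122.96 | $1,318.91 | — | $5,275.66
4 | $5,275.66 | $100.24 | $1,075.18 | — | $4,300.72
5 | $4,300.72 | $81.71 | $1,071.00 | — | $3,311.43
6 | $3,311.43 | $62.92 | $1,071.00 | — | $2,303.35
7 | $2,303.35 | $43.76 | $1,071.00 | — | $1,276.11
8 | $1,276.11 | $24.25 | $1,071.00 | — | $229.36
9 | $229.36 | $4.36 | $233.72 | — | $0.00
Total interest: $185.03 + $150.83 + $122.96 + $100.24 + $81.71 + $62.92 + $43.76 + $24.25 + $4.36 = $776.06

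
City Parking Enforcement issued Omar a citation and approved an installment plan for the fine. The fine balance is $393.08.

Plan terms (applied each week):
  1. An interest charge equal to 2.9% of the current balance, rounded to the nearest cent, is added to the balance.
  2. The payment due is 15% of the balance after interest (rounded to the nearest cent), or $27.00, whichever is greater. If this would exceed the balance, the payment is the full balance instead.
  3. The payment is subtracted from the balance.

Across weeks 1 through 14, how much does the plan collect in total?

Week 1: $393.08 +$11.40 interest = $404.48; pay $60.67 → $343.81
Week 2: $343.81 +$9.97 interest = $353.78; pay $53.07 → $300.71
Week 3: $300.71 +$8.72 interest = $309.43; pay $46.41 → $263.02
Week 4: $263.02 +$7.63 interest = $270.65; pay $40.60 → $230.05
Week 5: $230.05 +$6.67 interest = $236.72; pay $35.51 → $201.21
Week 6: $201.21 +$5.84 interest = $207.05; pay $31.06 → $175.99
Week 7: $175.99 +$5.10 interest = $181.09; pay $27.16 → $153.93
Week 8: $153.93 +$4.46 interest = $158.39; pay $27.00 → $131.39
Week 9: $131.39 +$3.81 interest = $135.20; pay $27.00 → $108.20
Week 10: $108.20 +$3.14 interest = $111.34; pay $27.00 → $84.34
Week 11: $84.34 +$2.45 interest = $86.79; pay $27.00 → $59.79
Week 12: $59.79 +$1.73 interest = $61.52; pay $27.00 → $34.52
Week 13: $34.52 +$1.00 interest = $35.52; pay $27.00 → $8.52
Week 14: $8.52 +$0.25 interest = $8.77; pay $8.77 → $0.00
Total paid: $465.25

$465.25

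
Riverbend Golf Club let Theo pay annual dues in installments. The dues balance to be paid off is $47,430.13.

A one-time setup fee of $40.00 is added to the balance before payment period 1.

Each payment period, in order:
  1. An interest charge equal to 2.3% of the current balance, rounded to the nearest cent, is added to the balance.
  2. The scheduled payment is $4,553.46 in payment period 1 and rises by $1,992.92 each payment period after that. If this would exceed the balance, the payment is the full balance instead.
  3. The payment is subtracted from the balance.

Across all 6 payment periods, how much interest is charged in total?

# | Opening | Interest | Payment | End bal
1 | $47,470.13 | $1,091.81 | $4,553.46 | $44,008.48
2 | $44,008.48 | $1,012.20 | $6,546.38 | $38,474.30
3 | $38,474.30 | $884.91 | $8,539.30 | $30,819.91
4 | $30,819.91 | $708.86 | $10,532.22 | $20,996.55
5 | $20,996.55 | $482.92 | $12,525.14 | $8,954.33
6 | $8,954.33 | $205.95 | $9,160.28 | $0.00
Total interest: $1,091.81 + $1,012.20 + $884.91 + $708.86 + $482.92 + $205.95 = $4,386.65

$4,386.65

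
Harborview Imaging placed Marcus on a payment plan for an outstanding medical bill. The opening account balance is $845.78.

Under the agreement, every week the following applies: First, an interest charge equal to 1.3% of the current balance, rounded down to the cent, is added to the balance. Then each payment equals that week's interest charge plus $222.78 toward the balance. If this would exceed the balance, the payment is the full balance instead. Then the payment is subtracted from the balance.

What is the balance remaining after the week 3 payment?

$177.44

Week 1: $845.78 +$10.99 interest = $856.77; pay $233.77 → $623.00
Week 2: $623.00 +$8.09 interest = $631.09; pay $230.87 → $400.22
Week 3: $400.22 +$5.20 interest = $405.42; pay $227.98 → $177.44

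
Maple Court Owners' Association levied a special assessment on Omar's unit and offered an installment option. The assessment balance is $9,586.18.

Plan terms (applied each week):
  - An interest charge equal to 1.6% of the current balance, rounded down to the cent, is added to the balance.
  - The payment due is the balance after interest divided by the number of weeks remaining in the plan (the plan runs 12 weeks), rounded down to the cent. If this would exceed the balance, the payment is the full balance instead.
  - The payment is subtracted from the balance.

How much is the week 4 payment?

$851.21

Week 1: $9,586.18 +$153.37 interest = $9,739.55; pay $811.62 → $8,927.93
Week 2: $8,927.93 +$142.84 interest = $9,070.77; pay $824.61 → $8,246.16
Week 3: $8,246.16 +$131.93 interest = $8,378.09; pay $837.80 → $7,540.29
Week 4: $7,540.29 +$120.64 interest = $7,660.93; pay $851.21 → $6,809.72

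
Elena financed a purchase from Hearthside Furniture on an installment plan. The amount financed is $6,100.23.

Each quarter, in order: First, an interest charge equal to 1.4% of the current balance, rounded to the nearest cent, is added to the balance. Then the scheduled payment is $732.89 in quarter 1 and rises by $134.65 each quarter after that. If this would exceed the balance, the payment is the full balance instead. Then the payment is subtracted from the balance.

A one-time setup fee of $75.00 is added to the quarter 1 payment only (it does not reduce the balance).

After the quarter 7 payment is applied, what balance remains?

$0.00

# | Opening | Interest | Payment | Fee | End bal
1 | $6,100.23 | $85.40 | $732.89 | $75.00 | $5,452.74
2 | $5,452.74 | $76.34 | $867.54 | — | $4,661.54
3 | $4,661.54 | $65.26 | $1,002.19 | — | $3,724.61
4 | $3,724.61 | $52.14 | $1,136.84 | — | $2,639.91
5 | $2,639.91 | $36.96 | $1,271.49 | — | $1,405.38
6 | $1,405.38 | $19.68 | $1,406.14 | — | $18.92
7 | $18.92 | $0.26 | $19.18 | — | $0.00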